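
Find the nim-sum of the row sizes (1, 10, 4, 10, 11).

Compute the nim-sum pairwise:
1 ⊕ 10 = 11
11 ⊕ 4 = 15
15 ⊕ 10 = 5
5 ⊕ 11 = 14

14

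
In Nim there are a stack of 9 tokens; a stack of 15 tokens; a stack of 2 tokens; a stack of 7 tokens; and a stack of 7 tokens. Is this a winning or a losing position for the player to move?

Nim-sum: 9 ⊕ 15 ⊕ 2 ⊕ 7 ⊕ 7 = 4.
The nim-sum is 4 ≠ 0, so this is an N-position: the player to move can win.

Winning position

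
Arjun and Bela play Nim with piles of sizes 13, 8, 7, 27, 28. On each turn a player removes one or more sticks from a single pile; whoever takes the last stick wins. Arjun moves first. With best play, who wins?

Arjun wins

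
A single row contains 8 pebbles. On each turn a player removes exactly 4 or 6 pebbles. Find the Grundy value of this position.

2

Compute g(0), g(1), … for moves {4, 6}:
k:     0  1  2  3  4  5  6  7  8
g(k):  0  0  0  0  1  1  1  1  2
So g(8) = 2.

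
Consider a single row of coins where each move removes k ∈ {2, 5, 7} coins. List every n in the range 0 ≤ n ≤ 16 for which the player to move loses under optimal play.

0, 1, 4, 10, 13, 14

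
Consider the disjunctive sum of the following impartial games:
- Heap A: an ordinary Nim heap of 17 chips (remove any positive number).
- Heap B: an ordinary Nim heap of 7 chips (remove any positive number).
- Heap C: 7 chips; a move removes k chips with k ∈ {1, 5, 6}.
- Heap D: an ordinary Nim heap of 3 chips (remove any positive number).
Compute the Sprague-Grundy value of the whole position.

Heap A is a plain Nim heap of size 17, so its Grundy value is 17.
Heap B is a plain Nim heap of size 7, so its Grundy value is 7.
Build the Grundy sequence for heap C with g(k) = mex{g(k−s) : s ∈ {1, 5, 6}, s ≤ k}:
g(0) = mex{} = 0
g(1) = mex{0} = 1
g(2) = mex{1} = 0
g(3) = mex{0} = 1
g(4) = mex{1} = 0
g(5) = mex{0} = 1
g(6) = mex{0,1} = 2
g(7) = mex{0,1,2} = 3
So g(7) = 3.
Heap D is a plain Nim heap of size 3, so its Grundy value is 3.
The value of a disjunctive sum is the nim-sum of the parts.
Combined value = 17 XOR 7 XOR 3 XOR 3 = 22.

22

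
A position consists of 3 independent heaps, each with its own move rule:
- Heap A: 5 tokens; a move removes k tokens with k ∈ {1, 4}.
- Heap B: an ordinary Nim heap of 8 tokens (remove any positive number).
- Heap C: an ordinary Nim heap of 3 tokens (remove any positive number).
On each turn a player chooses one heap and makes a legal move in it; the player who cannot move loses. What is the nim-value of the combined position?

11

Grundy values for heap A (subtraction set {1, 4}):
k:     0  1  2  3  4  5
g(k):  0  1  0  1  2  0
So g(5) = 0.
Heap B is a plain Nim heap of size 8, so its Grundy value is 8.
Heap C is a plain Nim heap of size 3, so its Grundy value is 3.
By the Sprague-Grundy theorem, the Grundy value of a sum of independent games is the XOR of the component values.
Combined value = 0 ⊕ 8 ⊕ 3 = 11.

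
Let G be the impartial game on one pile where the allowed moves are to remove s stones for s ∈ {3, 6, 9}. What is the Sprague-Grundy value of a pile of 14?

0

Compute g(0), g(1), … for moves {3, 6, 9}:
g(0) = mex{} = 0
g(1) = mex{} = 0
g(2) = mex{} = 0
g(3) = mex{0} = 1
g(4) = mex{0} = 1
g(5) = mex{0} = 1
g(6) = mex{0,1} = 2
g(7) = mex{0,1} = 2
g(8) = mex{0,1} = 2
g(9) = mex{0,1,2} = 3
g(10) = mex{0,1,2} = 3
g(11) = mex{0,1,2} = 3
g(12) = mex{1,2,3} = 0
g(13) = mex{1,2,3} = 0
g(14) = mex{1,2,3} = 0
So g(14) = 0.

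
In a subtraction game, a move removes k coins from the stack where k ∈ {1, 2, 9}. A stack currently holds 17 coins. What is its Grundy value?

1

Grundy values for subtraction set {1, 2, 9}:
k:     0  1  2  3  4  5  6  7  8  9 10 11 12 13 14 15 16 17
g(k):  0  1  2  0  1  2  0  1  2  3  0  1  2  0  1  2  0  1
So g(17) = 1.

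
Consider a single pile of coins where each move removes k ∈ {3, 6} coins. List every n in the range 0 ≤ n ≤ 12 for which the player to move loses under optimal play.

Grundy values for subtraction set {3, 6}:
k:     0  1  2  3  4  5  6  7  8  9 10 11 12
g(k):  0  0  0  1  1  1  2  2  2  0  0  0  1
The P-positions (g = 0) in 0..12 are 0, 1, 2, 9, 10, 11.

0, 1, 2, 9, 10, 11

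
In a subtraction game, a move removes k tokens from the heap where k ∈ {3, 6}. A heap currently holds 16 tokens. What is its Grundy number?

2

Compute g(0), g(1), … for moves {3, 6}:
k:     0  1  2  3  4  5  6  7  8  9 10 11 12 13 14 15 16
g(k):  0  0  0  1  1  1  2  2  2  0  0  0  1  1  1  2  2
So g(16) = 2.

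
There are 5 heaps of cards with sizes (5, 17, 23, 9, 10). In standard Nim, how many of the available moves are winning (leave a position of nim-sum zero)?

0

Nim-sum: 5 XOR 17 XOR 23 XOR 9 XOR 10 = 0.
The nim-sum is already 0, so every move leaves a nonzero nim-sum — there are no winning moves.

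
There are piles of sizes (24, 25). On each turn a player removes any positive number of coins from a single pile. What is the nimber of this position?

1

Nim-sum: 24 XOR 25 = 1.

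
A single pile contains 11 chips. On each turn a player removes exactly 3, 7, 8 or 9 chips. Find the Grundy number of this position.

Build the Grundy sequence with g(k) = mex{g(k−s) : s ∈ {3, 7, 8, 9}, s ≤ k}:
g(0) = mex{} = 0
g(1) = mex{} = 0
g(2) = mex{} = 0
g(3) = mex{0} = 1
g(4) = mex{0} = 1
g(5) = mex{0} = 1
g(6) = mex{1} = 0
g(7) = mex{0,1} = 2
g(8) = mex{0,1} = 2
g(9) = mex{0} = 1
g(10) = mex{0,1,2} = 3
g(11) = mex{0,1,2} = 3
So g(11) = 3.

3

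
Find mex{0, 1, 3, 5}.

2

The values 0, 1 are all present; 2 is the first non-negative integer missing from the set.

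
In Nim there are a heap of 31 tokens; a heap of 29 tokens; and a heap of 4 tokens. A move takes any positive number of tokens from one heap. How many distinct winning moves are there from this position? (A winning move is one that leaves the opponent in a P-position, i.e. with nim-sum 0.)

3

Nim-sum: 31 XOR 29 XOR 4 = 6.
The overall nim-sum is X = 6. A heap of size p has a winning move iff p XOR X < p (reduce it to p XOR X).
  31: 31 XOR 6 = 25 < 31 — winning move (to 25).
  29: 29 XOR 6 = 27 < 29 — winning move (to 27).
  4: 4 XOR 6 = 2 < 4 — winning move (to 2).
That gives 3 winning moves.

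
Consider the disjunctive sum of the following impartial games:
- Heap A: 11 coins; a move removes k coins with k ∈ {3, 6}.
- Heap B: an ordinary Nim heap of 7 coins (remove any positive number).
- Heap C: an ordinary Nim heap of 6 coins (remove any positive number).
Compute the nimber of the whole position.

1

For heap A, compute g(0), g(1), … with moves {3, 6}:
k:     0  1  2  3  4  5  6  7  8  9 10 11
g(k):  0  0  0  1  1  1  2  2  2  0  0  0
So g(11) = 0.
Heap B is a plain Nim heap of size 7, so its Grundy value is 7.
Heap C is a plain Nim heap of size 6, so its Grundy value is 6.
By the Sprague-Grundy theorem, the Grundy value of a sum of independent games is the XOR of the component values.
Combined value = 0 XOR 7 XOR 6 = 1.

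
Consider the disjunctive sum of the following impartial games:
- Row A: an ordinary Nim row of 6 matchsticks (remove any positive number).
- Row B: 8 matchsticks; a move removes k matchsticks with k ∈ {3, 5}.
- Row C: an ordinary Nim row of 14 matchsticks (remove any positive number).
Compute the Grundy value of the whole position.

Row A is a plain Nim row of size 6, so its Grundy value is 6.
Grundy values for row B (subtraction set {3, 5}):
k:     0  1  2  3  4  5  6  7  8
g(k):  0  0  0  1  1  1  2  2  0
So g(8) = 0.
Row C is a plain Nim row of size 14, so its Grundy value is 14.
By the Sprague-Grundy theorem, the Grundy value of a sum of independent games is the XOR of the component values.
Combined value = 6 ⊕ 0 ⊕ 14 = 8.

8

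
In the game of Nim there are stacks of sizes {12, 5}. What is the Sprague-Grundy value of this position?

In binary:
  1100  (12)
  0101  (5)
  ----
  1001  (9)

9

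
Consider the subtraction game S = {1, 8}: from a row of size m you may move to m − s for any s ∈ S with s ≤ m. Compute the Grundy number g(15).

0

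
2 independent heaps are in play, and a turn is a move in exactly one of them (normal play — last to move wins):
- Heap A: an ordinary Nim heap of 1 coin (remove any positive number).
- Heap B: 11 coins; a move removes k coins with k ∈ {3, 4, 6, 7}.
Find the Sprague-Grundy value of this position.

1

Heap A is a plain Nim heap of size 1, so its Grundy value is 1.
For heap B, compute g(0), g(1), … with moves {3, 4, 6, 7}:
g(0) = mex{} = 0
g(1) = mex{} = 0
g(2) = mex{} = 0
g(3) = mex{0} = 1
g(4) = mex{0} = 1
g(5) = mex{0} = 1
g(6) = mex{0,1} = 2
g(7) = mex{0,1} = 2
g(8) = mex{0,1} = 2
g(9) = mex{0,1,2} = 3
g(10) = mex{1,2} = 0
g(11) = mex{1,2} = 0
So g(11) = 0.
By the Sprague-Grundy theorem, the Grundy value of a sum of independent games is the XOR of the component values.
Combined value = 1 ⊕ 0 = 1.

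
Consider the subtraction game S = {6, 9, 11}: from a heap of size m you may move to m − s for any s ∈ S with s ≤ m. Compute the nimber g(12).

2

Grundy values for subtraction set {6, 9, 11}:
g(0) = mex{} = 0
g(1) = mex{} = 0
g(2) = mex{} = 0
g(3) = mex{} = 0
g(4) = mex{} = 0
g(5) = mex{} = 0
g(6) = mex{0} = 1
g(7) = mex{0} = 1
g(8) = mex{0} = 1
g(9) = mex{0} = 1
g(10) = mex{0} = 1
g(11) = mex{0} = 1
g(12) = mex{0,1} = 2
So g(12) = 2.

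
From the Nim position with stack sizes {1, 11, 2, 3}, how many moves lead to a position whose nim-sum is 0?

1

Write each in binary and XOR column by column:
  0001  (1)
  1011  (11)
  0010  (2)
  0011  (3)
  ----
  1011  (11)
The overall nim-sum is X = 11. A stack of size p has a winning move iff p XOR X < p (reduce it to p XOR X).
  1: 1 XOR 11 = 10 ≥ 1 — no move.
  11: 11 XOR 11 = 0 < 11 — winning move (to 0).
  2: 2 XOR 11 = 9 ≥ 2 — no move.
  3: 3 XOR 11 = 8 ≥ 3 — no move.
That gives 1 winning move.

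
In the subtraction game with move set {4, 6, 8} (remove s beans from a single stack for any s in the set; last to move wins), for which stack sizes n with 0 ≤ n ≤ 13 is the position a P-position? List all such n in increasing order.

0, 1, 2, 3, 12, 13

Build the Grundy sequence with g(k) = mex{g(k−s) : s ∈ {4, 6, 8}, s ≤ k}:
k:     0  1  2  3  4  5  6  7  8  9 10 11 12 13
g(k):  0  0  0  0  1  1  1  1  2  2  2  2  0  0
The P-positions (g = 0) in 0..13 are 0, 1, 2, 3, 12, 13.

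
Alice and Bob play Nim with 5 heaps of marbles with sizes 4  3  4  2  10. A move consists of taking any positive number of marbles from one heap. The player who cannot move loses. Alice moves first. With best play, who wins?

Alice wins

Compute the nim-sum pairwise:
4 ^ 3 = 7
7 ^ 4 = 3
3 ^ 2 = 1
1 ^ 10 = 11
The nim-sum is 11 ≠ 0, so this is an N-position: the player to move can win; Alice has a winning move.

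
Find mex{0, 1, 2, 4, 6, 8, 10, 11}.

3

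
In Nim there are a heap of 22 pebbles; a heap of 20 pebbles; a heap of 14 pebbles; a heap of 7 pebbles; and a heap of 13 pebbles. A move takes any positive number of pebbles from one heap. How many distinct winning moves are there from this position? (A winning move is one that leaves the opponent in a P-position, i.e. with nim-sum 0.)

Nim-sum: 22 ^ 20 ^ 14 ^ 7 ^ 13 = 6.
The overall nim-sum is X = 6. A heap of size p has a winning move iff p XOR X < p (reduce it to p XOR X).
  22: 22 XOR 6 = 16 < 22 — winning move (to 16).
  20: 20 XOR 6 = 18 < 20 — winning move (to 18).
  14: 14 XOR 6 = 8 < 14 — winning move (to 8).
  7: 7 XOR 6 = 1 < 7 — winning move (to 1).
  13: 13 XOR 6 = 11 < 13 — winning move (to 11).
That gives 5 winning moves.

5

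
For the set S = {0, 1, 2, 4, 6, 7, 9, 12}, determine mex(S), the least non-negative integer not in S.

3

The values 0, 1, 2 are all present; 3 is the first non-negative integer missing from the set.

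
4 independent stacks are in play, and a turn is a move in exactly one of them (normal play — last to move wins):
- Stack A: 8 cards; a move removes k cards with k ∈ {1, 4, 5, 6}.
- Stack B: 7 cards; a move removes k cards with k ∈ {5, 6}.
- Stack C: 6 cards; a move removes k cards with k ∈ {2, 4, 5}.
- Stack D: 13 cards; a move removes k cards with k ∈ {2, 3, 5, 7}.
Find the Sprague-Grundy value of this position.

4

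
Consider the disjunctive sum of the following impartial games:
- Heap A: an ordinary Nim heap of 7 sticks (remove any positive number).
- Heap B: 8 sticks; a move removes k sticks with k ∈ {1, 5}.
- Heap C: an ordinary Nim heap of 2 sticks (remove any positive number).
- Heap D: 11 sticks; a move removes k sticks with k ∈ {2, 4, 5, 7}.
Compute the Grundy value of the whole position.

4

Heap A is a plain Nim heap of size 7, so its Grundy value is 7.
For heap B, compute g(0), g(1), … with moves {1, 5}:
g(0) = mex{} = 0
g(1) = mex{0} = 1
g(2) = mex{1} = 0
g(3) = mex{0} = 1
g(4) = mex{1} = 0
g(5) = mex{0} = 1
g(6) = mex{1} = 0
g(7) = mex{0} = 1
g(8) = mex{1} = 0
So g(8) = 0.
Heap C is a plain Nim heap of size 2, so its Grundy value is 2.
Grundy values for heap D (subtraction set {2, 4, 5, 7}):
g(0) = mex{} = 0
g(1) = mex{} = 0
g(2) = mex{0} = 1
g(3) = mex{0} = 1
g(4) = mex{0,1} = 2
g(5) = mex{0,1} = 2
g(6) = mex{0,1,2} = 3
g(7) = mex{0,1,2} = 3
g(8) = mex{0,1,2,3} = 4
g(9) = mex{1,2,3} = 0
g(10) = mex{1,2,3,4} = 0
g(11) = mex{0,2,3} = 1
So g(11) = 1.
The value of a disjunctive sum is the nim-sum of the parts.
Combined value = 7 XOR 0 XOR 2 XOR 1 = 4.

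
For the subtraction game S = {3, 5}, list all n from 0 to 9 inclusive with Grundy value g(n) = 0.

Compute g(0), g(1), … for moves {3, 5}:
g(0) = mex{} = 0
g(1) = mex{} = 0
g(2) = mex{} = 0
g(3) = mex{0} = 1
g(4) = mex{0} = 1
g(5) = mex{0} = 1
g(6) = mex{0,1} = 2
g(7) = mex{0,1} = 2
g(8) = mex{1} = 0
g(9) = mex{1,2} = 0
The P-positions (g = 0) in 0..9 are 0, 1, 2, 8, 9.

0, 1, 2, 8, 9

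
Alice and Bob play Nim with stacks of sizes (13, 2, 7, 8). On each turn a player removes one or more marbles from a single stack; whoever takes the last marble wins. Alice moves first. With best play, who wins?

Bob wins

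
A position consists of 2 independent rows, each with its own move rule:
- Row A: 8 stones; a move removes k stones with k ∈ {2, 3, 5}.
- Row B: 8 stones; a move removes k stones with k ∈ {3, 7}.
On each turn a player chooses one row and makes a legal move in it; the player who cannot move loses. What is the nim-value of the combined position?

Build the Grundy sequence for row A with g(k) = mex{g(k−s) : s ∈ {2, 3, 5}, s ≤ k}:
g(0) = mex{} = 0
g(1) = mex{} = 0
g(2) = mex{0} = 1
g(3) = mex{0} = 1
g(4) = mex{0,1} = 2
g(5) = mex{0,1} = 2
g(6) = mex{0,1,2} = 3
g(7) = mex{1,2} = 0
g(8) = mex{1,2,3} = 0
So g(8) = 0.
Grundy values for row B (subtraction set {3, 7}):
g(0) = mex{} = 0
g(1) = mex{} = 0
g(2) = mex{} = 0
g(3) = mex{0} = 1
g(4) = mex{0} = 1
g(5) = mex{0} = 1
g(6) = mex{1} = 0
g(7) = mex{0,1} = 2
g(8) = mex{0,1} = 2
So g(8) = 2.
By the Sprague-Grundy theorem, the Grundy value of a sum of independent games is the XOR of the component values.
Combined value = 0 XOR 2 = 2.

2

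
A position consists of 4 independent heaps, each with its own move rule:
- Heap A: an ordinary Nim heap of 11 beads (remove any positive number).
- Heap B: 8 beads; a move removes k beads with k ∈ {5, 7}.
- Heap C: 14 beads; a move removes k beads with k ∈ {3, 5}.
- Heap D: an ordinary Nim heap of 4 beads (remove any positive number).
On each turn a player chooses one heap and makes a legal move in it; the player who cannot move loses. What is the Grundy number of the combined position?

12

Heap A is a plain Nim heap of size 11, so its Grundy value is 11.
Build the Grundy sequence for heap B with g(k) = mex{g(k−s) : s ∈ {5, 7}, s ≤ k}:
g(0) = mex{} = 0
g(1) = mex{} = 0
g(2) = mex{} = 0
g(3) = mex{} = 0
g(4) = mex{} = 0
g(5) = mex{0} = 1
g(6) = mex{0} = 1
g(7) = mex{0} = 1
g(8) = mex{0} = 1
So g(8) = 1.
For heap C, compute g(0), g(1), … with moves {3, 5}:
k:     0  1  2  3  4  5  6  7  8  9 10 11 12 13 14
g(k):  0  0  0  1  1  1  2  2  0  0  0  1  1  1  2
So g(14) = 2.
Heap D is a plain Nim heap of size 4, so its Grundy value is 4.
By the Sprague-Grundy theorem, the Grundy value of a sum of independent games is the XOR of the component values.
Combined value = 11 ⊕ 1 ⊕ 2 ⊕ 4 = 12.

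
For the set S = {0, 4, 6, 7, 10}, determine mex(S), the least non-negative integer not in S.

1

0 is in the set but 1 is not, so the mex is 1.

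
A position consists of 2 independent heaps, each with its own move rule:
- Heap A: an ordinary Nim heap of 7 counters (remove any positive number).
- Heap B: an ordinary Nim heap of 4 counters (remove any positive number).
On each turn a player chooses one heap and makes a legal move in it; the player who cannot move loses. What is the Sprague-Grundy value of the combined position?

Heap A is a plain Nim heap of size 7, so its Grundy value is 7.
Heap B is a plain Nim heap of size 4, so its Grundy value is 4.
By the Sprague-Grundy theorem, the Grundy value of a sum of independent games is the XOR of the component values.
Combined value = 7 ⊕ 4 = 3.

3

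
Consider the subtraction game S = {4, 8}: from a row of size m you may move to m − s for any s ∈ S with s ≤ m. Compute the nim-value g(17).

1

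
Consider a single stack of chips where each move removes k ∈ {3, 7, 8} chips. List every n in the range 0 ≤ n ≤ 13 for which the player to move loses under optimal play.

0, 1, 2, 6, 11, 12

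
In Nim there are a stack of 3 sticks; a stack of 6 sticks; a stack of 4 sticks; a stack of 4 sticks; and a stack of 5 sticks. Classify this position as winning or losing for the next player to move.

Losing position

Bitwise XOR of the heap sizes:
  011  (3)
  110  (6)
  100  (4)
  100  (4)
  101  (5)
  ---
  000  (0)
The nim-sum is 0, so this is a P-position: the player to move is in a losing position under optimal play.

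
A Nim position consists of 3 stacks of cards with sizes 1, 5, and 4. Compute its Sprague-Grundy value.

0

Compute the nim-sum pairwise:
1 ^ 5 = 4
4 ^ 4 = 0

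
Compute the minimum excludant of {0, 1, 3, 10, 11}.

2

The values 0, 1 are all present; 2 is the first non-negative integer missing from the set.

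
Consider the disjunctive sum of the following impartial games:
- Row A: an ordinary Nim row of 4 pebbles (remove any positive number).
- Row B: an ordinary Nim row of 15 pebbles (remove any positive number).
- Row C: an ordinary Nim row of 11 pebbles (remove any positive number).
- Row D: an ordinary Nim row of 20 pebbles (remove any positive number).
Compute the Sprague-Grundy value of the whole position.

20

Row A is a plain Nim row of size 4, so its Grundy value is 4.
Row B is a plain Nim row of size 15, so its Grundy value is 15.
Row C is a plain Nim row of size 11, so its Grundy value is 11.
Row D is a plain Nim row of size 20, so its Grundy value is 20.
The value of a disjunctive sum is the nim-sum of the parts.
Combined value = 4 ⊕ 15 ⊕ 11 ⊕ 20 = 20.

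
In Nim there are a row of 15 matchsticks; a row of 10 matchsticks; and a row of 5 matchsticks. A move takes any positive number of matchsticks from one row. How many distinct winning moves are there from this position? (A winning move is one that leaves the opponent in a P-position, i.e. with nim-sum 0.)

Compute the nim-sum pairwise:
15 XOR 10 = 5
5 XOR 5 = 0
The nim-sum is already 0, so every move leaves a nonzero nim-sum — there are no winning moves.

0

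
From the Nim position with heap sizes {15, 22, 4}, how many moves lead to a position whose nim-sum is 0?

Compute the nim-sum pairwise:
15 ^ 22 = 25
25 ^ 4 = 29
The overall nim-sum is X = 29. A heap of size p has a winning move iff p XOR X < p (reduce it to p XOR X).
  15: 15 XOR 29 = 18 ≥ 15 — no move.
  22: 22 XOR 29 = 11 < 22 — winning move (to 11).
  4: 4 XOR 29 = 25 ≥ 4 — no move.
That gives 1 winning move.

1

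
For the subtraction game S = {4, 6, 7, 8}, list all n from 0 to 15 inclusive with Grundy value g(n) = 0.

0, 1, 2, 3, 12, 13, 14, 15

Grundy values for subtraction set {4, 6, 7, 8}:
k:     0  1  2  3  4  5  6  7  8  9 10 11 12 13 14 15
g(k):  0  0  0  0  1  1  1  1  2  2  2  2  0  0  0  0
The P-positions (g = 0) in 0..15 are 0, 1, 2, 3, 12, 13, 14, 15.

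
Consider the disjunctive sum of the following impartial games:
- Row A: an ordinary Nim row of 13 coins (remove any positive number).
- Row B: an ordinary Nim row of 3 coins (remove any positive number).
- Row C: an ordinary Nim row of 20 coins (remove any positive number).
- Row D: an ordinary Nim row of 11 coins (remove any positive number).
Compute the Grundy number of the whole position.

17

Row A is a plain Nim row of size 13, so its Grundy value is 13.
Row B is a plain Nim row of size 3, so its Grundy value is 3.
Row C is a plain Nim row of size 20, so its Grundy value is 20.
Row D is a plain Nim row of size 11, so its Grundy value is 11.
The value of a disjunctive sum is the nim-sum of the parts.
Combined value = 13 XOR 3 XOR 20 XOR 11 = 17.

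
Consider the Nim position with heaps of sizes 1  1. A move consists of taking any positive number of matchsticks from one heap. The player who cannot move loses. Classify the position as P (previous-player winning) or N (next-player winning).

Bitwise XOR of the heap sizes:
  1  (1)
  1  (1)
  -
  0  (0)
The nim-sum is 0, so this is a P-position: the player to move is in a losing position under optimal play.

P-position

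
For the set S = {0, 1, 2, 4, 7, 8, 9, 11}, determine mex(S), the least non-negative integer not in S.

3

The values 0, 1, 2 are all present; 3 is the first non-negative integer missing from the set.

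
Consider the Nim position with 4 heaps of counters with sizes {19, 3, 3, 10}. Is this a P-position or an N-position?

N-position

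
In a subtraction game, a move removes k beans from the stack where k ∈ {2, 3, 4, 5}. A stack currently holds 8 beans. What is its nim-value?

0

Build the Grundy sequence with g(k) = mex{g(k−s) : s ∈ {2, 3, 4, 5}, s ≤ k}:
g(0) = mex{} = 0
g(1) = mex{} = 0
g(2) = mex{0} = 1
g(3) = mex{0} = 1
g(4) = mex{0,1} = 2
g(5) = mex{0,1} = 2
g(6) = mex{0,1,2} = 3
g(7) = mex{1,2} = 0
g(8) = mex{1,2,3} = 0
So g(8) = 0.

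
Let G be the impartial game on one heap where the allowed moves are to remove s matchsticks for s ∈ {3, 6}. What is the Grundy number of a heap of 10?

Compute g(0), g(1), … for moves {3, 6}:
k:     0  1  2  3  4  5  6  7  8  9 10
g(k):  0  0  0  1  1  1  2  2  2  0  0
So g(10) = 0.

0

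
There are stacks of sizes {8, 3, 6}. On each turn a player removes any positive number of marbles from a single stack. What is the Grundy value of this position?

In binary:
  1000  (8)
  0011  (3)
  0110  (6)
  ----
  1101  (13)

13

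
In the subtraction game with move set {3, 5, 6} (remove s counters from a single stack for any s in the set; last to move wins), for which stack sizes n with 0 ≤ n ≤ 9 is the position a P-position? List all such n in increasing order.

0, 1, 2, 9

Build the Grundy sequence with g(k) = mex{g(k−s) : s ∈ {3, 5, 6}, s ≤ k}:
k:     0  1  2  3  4  5  6  7  8  9
g(k):  0  0  0  1  1  1  2  2  2  0
The P-positions (g = 0) in 0..9 are 0, 1, 2, 9.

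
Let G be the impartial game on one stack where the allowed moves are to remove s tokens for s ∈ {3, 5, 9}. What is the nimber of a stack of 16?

0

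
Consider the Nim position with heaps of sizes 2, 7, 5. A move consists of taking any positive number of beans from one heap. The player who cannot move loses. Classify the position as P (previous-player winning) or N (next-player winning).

Bitwise XOR of the heap sizes:
  010  (2)
  111  (7)
  101  (5)
  ---
  000  (0)
The nim-sum is 0, so this is a P-position: the player to move is in a losing position under optimal play.

P-position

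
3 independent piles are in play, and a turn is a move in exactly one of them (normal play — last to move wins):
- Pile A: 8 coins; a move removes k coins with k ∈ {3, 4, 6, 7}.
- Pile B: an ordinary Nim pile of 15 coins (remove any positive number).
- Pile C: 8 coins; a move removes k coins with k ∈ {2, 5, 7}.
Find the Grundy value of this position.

15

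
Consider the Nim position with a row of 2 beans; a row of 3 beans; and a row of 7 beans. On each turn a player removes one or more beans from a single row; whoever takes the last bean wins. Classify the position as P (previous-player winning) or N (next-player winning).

N-position

Nim-sum: 2 XOR 3 XOR 7 = 6.
The nim-sum is 6 ≠ 0, so this is an N-position: the player to move can win.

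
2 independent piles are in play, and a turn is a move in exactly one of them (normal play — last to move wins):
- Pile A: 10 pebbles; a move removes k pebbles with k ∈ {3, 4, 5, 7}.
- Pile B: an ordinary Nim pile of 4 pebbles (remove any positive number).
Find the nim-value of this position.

4

For pile A, compute g(0), g(1), … with moves {3, 4, 5, 7}:
k:     0  1  2  3  4  5  6  7  8  9 10
g(k):  0  0  0  1  1  1  2  2  2  3  0
So g(10) = 0.
Pile B is a plain Nim pile of size 4, so its Grundy value is 4.
By the Sprague-Grundy theorem, the Grundy value of a sum of independent games is the XOR of the component values.
Combined value = 0 ⊕ 4 = 4.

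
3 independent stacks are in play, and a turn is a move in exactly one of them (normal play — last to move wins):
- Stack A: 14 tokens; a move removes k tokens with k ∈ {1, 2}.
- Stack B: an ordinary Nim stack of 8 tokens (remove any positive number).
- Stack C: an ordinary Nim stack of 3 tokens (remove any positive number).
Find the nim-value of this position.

9

For stack A, compute g(0), g(1), … with moves {1, 2}:
g(0) = mex{} = 0
g(1) = mex{0} = 1
g(2) = mex{0,1} = 2
g(3) = mex{1,2} = 0
g(4) = mex{0,2} = 1
g(5) = mex{0,1} = 2
g(6) = mex{1,2} = 0
g(7) = mex{0,2} = 1
g(8) = mex{0,1} = 2
g(9) = mex{1,2} = 0
g(10) = mex{0,2} = 1
g(11) = mex{0,1} = 2
g(12) = mex{1,2} = 0
g(13) = mex{0,2} = 1
g(14) = mex{0,1} = 2
So g(14) = 2.
Stack B is a plain Nim stack of size 8, so its Grundy value is 8.
Stack C is a plain Nim stack of size 3, so its Grundy value is 3.
By the Sprague-Grundy theorem, the Grundy value of a sum of independent games is the XOR of the component values.
Combined value = 2 XOR 8 XOR 3 = 9.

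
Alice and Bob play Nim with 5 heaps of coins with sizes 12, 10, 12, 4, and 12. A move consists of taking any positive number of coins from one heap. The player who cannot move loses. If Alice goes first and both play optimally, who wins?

Alice wins

Nim-sum: 12 ⊕ 10 ⊕ 12 ⊕ 4 ⊕ 12 = 2.
The nim-sum is 2 ≠ 0, so this is an N-position: the player to move can win; Alice has a winning move.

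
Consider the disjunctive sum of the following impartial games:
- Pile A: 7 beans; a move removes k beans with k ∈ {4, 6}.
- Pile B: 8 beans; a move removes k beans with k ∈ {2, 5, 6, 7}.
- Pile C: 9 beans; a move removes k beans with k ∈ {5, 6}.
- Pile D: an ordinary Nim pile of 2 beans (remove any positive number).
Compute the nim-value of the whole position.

0

Grundy values for pile A (subtraction set {4, 6}):
g(0) = mex{} = 0
g(1) = mex{} = 0
g(2) = mex{} = 0
g(3) = mex{} = 0
g(4) = mex{0} = 1
g(5) = mex{0} = 1
g(6) = mex{0} = 1
g(7) = mex{0} = 1
So g(7) = 1.
Build the Grundy sequence for pile B with g(k) = mex{g(k−s) : s ∈ {2, 5, 6, 7}, s ≤ k}:
k:     0  1  2  3  4  5  6  7  8
g(k):  0  0  1  1  0  2  1  3  2
So g(8) = 2.
For pile C, compute g(0), g(1), … with moves {5, 6}:
g(0) = mex{} = 0
g(1) = mex{} = 0
g(2) = mex{} = 0
g(3) = mex{} = 0
g(4) = mex{} = 0
g(5) = mex{0} = 1
g(6) = mex{0} = 1
g(7) = mex{0} = 1
g(8) = mex{0} = 1
g(9) = mex{0} = 1
So g(9) = 1.
Pile D is a plain Nim pile of size 2, so its Grundy value is 2.
The value of a disjunctive sum is the nim-sum of the parts.
Combined value = 1 ⊕ 2 ⊕ 1 ⊕ 2 = 0.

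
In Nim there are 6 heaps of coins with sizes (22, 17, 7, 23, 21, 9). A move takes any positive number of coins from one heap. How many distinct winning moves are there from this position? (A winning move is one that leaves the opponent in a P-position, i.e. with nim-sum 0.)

Compute the nim-sum pairwise:
22 ^ 17 = 7
7 ^ 7 = 0
0 ^ 23 = 23
23 ^ 21 = 2
2 ^ 9 = 11
The overall nim-sum is X = 11. A heap of size p has a winning move iff p XOR X < p (reduce it to p XOR X).
  22: 22 XOR 11 = 29 ≥ 22 — no move.
  17: 17 XOR 11 = 26 ≥ 17 — no move.
  7: 7 XOR 11 = 12 ≥ 7 — no move.
  23: 23 XOR 11 = 28 ≥ 23 — no move.
  21: 21 XOR 11 = 30 ≥ 21 — no move.
  9: 9 XOR 11 = 2 < 9 — winning move (to 2).
That gives 1 winning move.

1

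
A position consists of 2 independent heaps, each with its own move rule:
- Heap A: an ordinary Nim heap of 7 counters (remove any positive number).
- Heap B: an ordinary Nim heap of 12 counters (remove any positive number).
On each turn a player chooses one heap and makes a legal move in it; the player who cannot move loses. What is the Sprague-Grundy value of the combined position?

11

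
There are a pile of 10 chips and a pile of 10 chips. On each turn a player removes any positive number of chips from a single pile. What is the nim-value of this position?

0

Write each in binary and XOR column by column:
  1010  (10)
  1010  (10)
  ----
  0000  (0)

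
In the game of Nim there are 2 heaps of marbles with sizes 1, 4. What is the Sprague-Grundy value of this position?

Nim-sum: 1 ^ 4 = 5.

5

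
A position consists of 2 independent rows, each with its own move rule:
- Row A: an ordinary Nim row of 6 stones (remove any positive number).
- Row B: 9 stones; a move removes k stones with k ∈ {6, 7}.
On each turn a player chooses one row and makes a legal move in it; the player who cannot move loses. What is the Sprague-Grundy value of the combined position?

7

Row A is a plain Nim row of size 6, so its Grundy value is 6.
Build the Grundy sequence for row B with g(k) = mex{g(k−s) : s ∈ {6, 7}, s ≤ k}:
k:     0  1  2  3  4  5  6  7  8  9
g(k):  0  0  0  0  0  0  1  1  1  1
So g(9) = 1.
By the Sprague-Grundy theorem, the Grundy value of a sum of independent games is the XOR of the component values.
Combined value = 6 XOR 1 = 7.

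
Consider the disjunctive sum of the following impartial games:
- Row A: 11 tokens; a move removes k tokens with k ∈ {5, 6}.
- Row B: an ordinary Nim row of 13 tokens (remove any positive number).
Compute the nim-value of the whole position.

For row A, compute g(0), g(1), … with moves {5, 6}:
g(0) = mex{} = 0
g(1) = mex{} = 0
g(2) = mex{} = 0
g(3) = mex{} = 0
g(4) = mex{} = 0
g(5) = mex{0} = 1
g(6) = mex{0} = 1
g(7) = mex{0} = 1
g(8) = mex{0} = 1
g(9) = mex{0} = 1
g(10) = mex{0,1} = 2
g(11) = mex{1} = 0
So g(11) = 0.
Row B is a plain Nim row of size 13, so its Grundy value is 13.
The value of a disjunctive sum is the nim-sum of the parts.
Combined value = 0 XOR 13 = 13.

13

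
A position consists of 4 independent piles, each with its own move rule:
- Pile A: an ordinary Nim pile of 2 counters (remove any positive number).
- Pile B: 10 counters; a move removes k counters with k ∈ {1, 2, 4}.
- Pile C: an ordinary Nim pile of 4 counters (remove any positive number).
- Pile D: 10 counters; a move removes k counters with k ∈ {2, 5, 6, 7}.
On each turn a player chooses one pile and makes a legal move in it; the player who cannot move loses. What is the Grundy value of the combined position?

4

Pile A is a plain Nim pile of size 2, so its Grundy value is 2.
For pile B, compute g(0), g(1), … with moves {1, 2, 4}:
k:     0  1  2  3  4  5  6  7  8  9 10
g(k):  0  1  2  0  1  2  0  1  2  0  1
So g(10) = 1.
Pile C is a plain Nim pile of size 4, so its Grundy value is 4.
For pile D, compute g(0), g(1), … with moves {2, 5, 6, 7}:
g(0) = mex{} = 0
g(1) = mex{} = 0
g(2) = mex{0} = 1
g(3) = mex{0} = 1
g(4) = mex{1} = 0
g(5) = mex{0,1} = 2
g(6) = mex{0} = 1
g(7) = mex{0,1,2} = 3
g(8) = mex{0,1} = 2
g(9) = mex{0,1,3} = 2
g(10) = mex{0,1,2} = 3
So g(10) = 3.
By the Sprague-Grundy theorem, the Grundy value of a sum of independent games is the XOR of the component values.
Combined value = 2 XOR 1 XOR 4 XOR 3 = 4.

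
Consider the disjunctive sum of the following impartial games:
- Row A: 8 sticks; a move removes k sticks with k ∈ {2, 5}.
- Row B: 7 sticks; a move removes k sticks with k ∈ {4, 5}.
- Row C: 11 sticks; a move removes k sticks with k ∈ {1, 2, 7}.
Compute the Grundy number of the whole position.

For row A, compute g(0), g(1), … with moves {2, 5}:
k:     0  1  2  3  4  5  6  7  8
g(k):  0  0  1  1  0  2  1  0  0
So g(8) = 0.
Grundy values for row B (subtraction set {4, 5}):
k:     0  1  2  3  4  5  6  7
g(k):  0  0  0  0  1  1  1  1
So g(7) = 1.
Grundy values for row C (subtraction set {1, 2, 7}):
g(0) = mex{} = 0
g(1) = mex{0} = 1
g(2) = mex{0,1} = 2
g(3) = mex{1,2} = 0
g(4) = mex{0,2} = 1
g(5) = mex{0,1} = 2
g(6) = mex{1,2} = 0
g(7) = mex{0,2} = 1
g(8) = mex{0,1} = 2
g(9) = mex{1,2} = 0
g(10) = mex{0,2} = 1
g(11) = mex{0,1} = 2
So g(11) = 2.
By the Sprague-Grundy theorem, the Grundy value of a sum of independent games is the XOR of the component values.
Combined value = 0 ⊕ 1 ⊕ 2 = 3.

3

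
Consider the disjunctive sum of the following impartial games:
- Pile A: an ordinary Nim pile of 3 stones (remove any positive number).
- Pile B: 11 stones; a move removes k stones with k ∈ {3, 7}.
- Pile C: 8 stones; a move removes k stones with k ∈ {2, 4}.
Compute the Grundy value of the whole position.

Pile A is a plain Nim pile of size 3, so its Grundy value is 3.
Grundy values for pile B (subtraction set {3, 7}):
k:     0  1  2  3  4  5  6  7  8  9 10 11
g(k):  0  0  0  1  1  1  0  2  2  1  0  0
So g(11) = 0.
For pile C, compute g(0), g(1), … with moves {2, 4}:
g(0) = mex{} = 0
g(1) = mex{} = 0
g(2) = mex{0} = 1
g(3) = mex{0} = 1
g(4) = mex{0,1} = 2
g(5) = mex{0,1} = 2
g(6) = mex{1,2} = 0
g(7) = mex{1,2} = 0
g(8) = mex{0,2} = 1
So g(8) = 1.
By the Sprague-Grundy theorem, the Grundy value of a sum of independent games is the XOR of the component values.
Combined value = 3 ⊕ 0 ⊕ 1 = 2.

2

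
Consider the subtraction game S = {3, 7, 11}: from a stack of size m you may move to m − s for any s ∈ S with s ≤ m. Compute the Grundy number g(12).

2

Grundy values for subtraction set {3, 7, 11}:
g(0) = mex{} = 0
g(1) = mex{} = 0
g(2) = mex{} = 0
g(3) = mex{0} = 1
g(4) = mex{0} = 1
g(5) = mex{0} = 1
g(6) = mex{1} = 0
g(7) = mex{0,1} = 2
g(8) = mex{0,1} = 2
g(9) = mex{0} = 1
g(10) = mex{1,2} = 0
g(11) = mex{0,1,2} = 3
g(12) = mex{0,1} = 2
So g(12) = 2.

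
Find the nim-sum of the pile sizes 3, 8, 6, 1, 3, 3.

Compute the nim-sum pairwise:
3 ⊕ 8 = 11
11 ⊕ 6 = 13
13 ⊕ 1 = 12
12 ⊕ 3 = 15
15 ⊕ 3 = 12

12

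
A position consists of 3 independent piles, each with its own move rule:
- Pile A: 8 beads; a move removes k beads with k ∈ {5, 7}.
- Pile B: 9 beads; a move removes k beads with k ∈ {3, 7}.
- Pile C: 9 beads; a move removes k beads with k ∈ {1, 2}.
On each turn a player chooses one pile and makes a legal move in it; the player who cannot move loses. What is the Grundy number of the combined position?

For pile A, compute g(0), g(1), … with moves {5, 7}:
g(0) = mex{} = 0
g(1) = mex{} = 0
g(2) = mex{} = 0
g(3) = mex{} = 0
g(4) = mex{} = 0
g(5) = mex{0} = 1
g(6) = mex{0} = 1
g(7) = mex{0} = 1
g(8) = mex{0} = 1
So g(8) = 1.
Build the Grundy sequence for pile B with g(k) = mex{g(k−s) : s ∈ {3, 7}, s ≤ k}:
g(0) = mex{} = 0
g(1) = mex{} = 0
g(2) = mex{} = 0
g(3) = mex{0} = 1
g(4) = mex{0} = 1
g(5) = mex{0} = 1
g(6) = mex{1} = 0
g(7) = mex{0,1} = 2
g(8) = mex{0,1} = 2
g(9) = mex{0} = 1
So g(9) = 1.
Grundy values for pile C (subtraction set {1, 2}):
k:     0  1  2  3  4  5  6  7  8  9
g(k):  0  1  2  0  1  2  0  1  2  0
So g(9) = 0.
The value of a disjunctive sum is the nim-sum of the parts.
Combined value = 1 XOR 1 XOR 0 = 0.

0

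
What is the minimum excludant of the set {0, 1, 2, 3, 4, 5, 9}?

The values 0, 1, 2, 3, 4, 5 are all present; 6 is the first non-negative integer missing from the set.

6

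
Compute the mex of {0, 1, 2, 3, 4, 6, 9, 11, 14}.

5

The values 0, 1, 2, 3, 4 are all present; 5 is the first non-negative integer missing from the set.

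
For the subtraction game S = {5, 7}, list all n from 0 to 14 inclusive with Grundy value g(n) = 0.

0, 1, 2, 3, 4, 12, 13, 14

Compute g(0), g(1), … for moves {5, 7}:
g(0) = mex{} = 0
g(1) = mex{} = 0
g(2) = mex{} = 0
g(3) = mex{} = 0
g(4) = mex{} = 0
g(5) = mex{0} = 1
g(6) = mex{0} = 1
g(7) = mex{0} = 1
g(8) = mex{0} = 1
g(9) = mex{0} = 1
g(10) = mex{0,1} = 2
g(11) = mex{0,1} = 2
g(12) = mex{1} = 0
g(13) = mex{1} = 0
g(14) = mex{1} = 0
The P-positions (g = 0) in 0..14 are 0, 1, 2, 3, 4, 12, 13, 14.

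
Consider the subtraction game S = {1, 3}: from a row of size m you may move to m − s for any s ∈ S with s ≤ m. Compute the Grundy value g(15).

1

Grundy values for subtraction set {1, 3}:
k:     0  1  2  3  4  5  6  7  8  9 10 11 12 13 14 15
g(k):  0  1  0  1  0  1  0  1  0  1  0  1  0  1  0  1
So g(15) = 1.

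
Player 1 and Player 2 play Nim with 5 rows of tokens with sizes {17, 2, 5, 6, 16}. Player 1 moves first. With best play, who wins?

Compute the nim-sum pairwise:
17 ^ 2 = 19
19 ^ 5 = 22
22 ^ 6 = 16
16 ^ 16 = 0
The nim-sum is 0, so this is a P-position: the player to move is in a losing position under optimal play; Player 1 is about to move from it and so loses — Player 2 wins.

Player 2 wins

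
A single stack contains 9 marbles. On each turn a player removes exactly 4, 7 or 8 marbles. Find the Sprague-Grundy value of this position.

Build the Grundy sequence with g(k) = mex{g(k−s) : s ∈ {4, 7, 8}, s ≤ k}:
k:     0  1  2  3  4  5  6  7  8  9
g(k):  0  0  0  0  1  1  1  1  2  2
So g(9) = 2.

2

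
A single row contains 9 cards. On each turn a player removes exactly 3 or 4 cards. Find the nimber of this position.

Build the Grundy sequence with g(k) = mex{g(k−s) : s ∈ {3, 4}, s ≤ k}:
k:     0  1  2  3  4  5  6  7  8  9
g(k):  0  0  0  1  1  1  2  0  0  0
So g(9) = 0.

0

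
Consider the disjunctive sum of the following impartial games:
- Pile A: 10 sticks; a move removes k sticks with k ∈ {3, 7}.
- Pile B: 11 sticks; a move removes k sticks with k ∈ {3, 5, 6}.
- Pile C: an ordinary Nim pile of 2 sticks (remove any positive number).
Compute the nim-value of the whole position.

2

Build the Grundy sequence for pile A with g(k) = mex{g(k−s) : s ∈ {3, 7}, s ≤ k}:
g(0) = mex{} = 0
g(1) = mex{} = 0
g(2) = mex{} = 0
g(3) = mex{0} = 1
g(4) = mex{0} = 1
g(5) = mex{0} = 1
g(6) = mex{1} = 0
g(7) = mex{0,1} = 2
g(8) = mex{0,1} = 2
g(9) = mex{0} = 1
g(10) = mex{1,2} = 0
So g(10) = 0.
Build the Grundy sequence for pile B with g(k) = mex{g(k−s) : s ∈ {3, 5, 6}, s ≤ k}:
k:     0  1  2  3  4  5  6  7  8  9 10 11
g(k):  0  0  0  1  1  1  2  2  2  0  0  0
So g(11) = 0.
Pile C is a plain Nim pile of size 2, so its Grundy value is 2.
By the Sprague-Grundy theorem, the Grundy value of a sum of independent games is the XOR of the component values.
Combined value = 0 XOR 0 XOR 2 = 2.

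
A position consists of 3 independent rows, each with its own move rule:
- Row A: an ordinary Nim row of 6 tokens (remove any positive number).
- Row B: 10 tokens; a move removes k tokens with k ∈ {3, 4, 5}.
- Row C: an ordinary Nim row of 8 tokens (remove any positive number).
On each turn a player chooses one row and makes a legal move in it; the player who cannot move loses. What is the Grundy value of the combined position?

14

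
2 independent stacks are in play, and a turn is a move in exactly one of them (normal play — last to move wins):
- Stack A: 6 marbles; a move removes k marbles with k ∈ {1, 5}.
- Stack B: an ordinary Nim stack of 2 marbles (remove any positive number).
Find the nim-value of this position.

Build the Grundy sequence for stack A with g(k) = mex{g(k−s) : s ∈ {1, 5}, s ≤ k}:
g(0) = mex{} = 0
g(1) = mex{0} = 1
g(2) = mex{1} = 0
g(3) = mex{0} = 1
g(4) = mex{1} = 0
g(5) = mex{0} = 1
g(6) = mex{1} = 0
So g(6) = 0.
Stack B is a plain Nim stack of size 2, so its Grundy value is 2.
The value of a disjunctive sum is the nim-sum of the parts.
Combined value = 0 ⊕ 2 = 2.

2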